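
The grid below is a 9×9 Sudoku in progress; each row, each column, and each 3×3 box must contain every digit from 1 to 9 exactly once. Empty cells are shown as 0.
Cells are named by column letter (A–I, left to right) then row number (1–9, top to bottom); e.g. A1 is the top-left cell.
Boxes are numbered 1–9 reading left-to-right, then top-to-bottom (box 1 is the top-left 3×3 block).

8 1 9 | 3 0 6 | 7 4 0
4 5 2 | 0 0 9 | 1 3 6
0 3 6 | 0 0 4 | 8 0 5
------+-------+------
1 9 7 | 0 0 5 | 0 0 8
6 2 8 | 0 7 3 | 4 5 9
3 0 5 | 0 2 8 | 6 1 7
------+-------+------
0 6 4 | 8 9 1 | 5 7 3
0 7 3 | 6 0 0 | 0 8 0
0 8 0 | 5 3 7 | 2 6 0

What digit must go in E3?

Row 3 already contains {3, 4, 5, 6, 8}.
Column E already contains {2, 3, 7, 9}.
Its 3×3 block (box 2) already contains {3, 4, 6, 9}.
The only value from 1–9 not eliminated is 1, so E3 = 1.

1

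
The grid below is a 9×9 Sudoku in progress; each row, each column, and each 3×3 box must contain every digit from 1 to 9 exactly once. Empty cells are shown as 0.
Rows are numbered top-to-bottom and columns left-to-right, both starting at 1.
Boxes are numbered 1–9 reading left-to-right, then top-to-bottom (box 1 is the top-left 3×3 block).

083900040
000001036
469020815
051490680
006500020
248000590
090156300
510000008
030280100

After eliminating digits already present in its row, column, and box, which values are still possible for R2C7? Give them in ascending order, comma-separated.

2,7,9

Row 2 already contains {1, 3, 6}.
Column 7 already contains {1, 3, 5, 6, 8}.
Its 3×3 block (box 3) already contains {1, 3, 4, 5, 6, 8}.
Removing those from 1–9 leaves {2, 7, 9} as the candidates for R2C7.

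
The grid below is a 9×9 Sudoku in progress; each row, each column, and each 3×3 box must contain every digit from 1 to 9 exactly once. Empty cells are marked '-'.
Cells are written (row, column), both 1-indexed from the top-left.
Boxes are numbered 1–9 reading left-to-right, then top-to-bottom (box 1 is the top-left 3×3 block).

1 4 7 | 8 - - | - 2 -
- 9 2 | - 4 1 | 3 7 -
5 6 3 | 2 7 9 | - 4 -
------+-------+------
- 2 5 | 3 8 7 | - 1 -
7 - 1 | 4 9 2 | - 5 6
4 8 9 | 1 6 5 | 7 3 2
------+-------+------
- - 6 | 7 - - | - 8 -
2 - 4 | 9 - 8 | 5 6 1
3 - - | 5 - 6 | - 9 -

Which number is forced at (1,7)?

Cell (1,7) itself could take any of {6, 9} by direct elimination.
Consider where 6 can go in box 3.
(1,9) is out (column 9 already has a 6).
(2,9) is out (column 9 already has a 6).
(3,7) is out (row 3 already has a 6).
(3,9) is out (row 3 already has a 6).
So the only cell in box 3 that can hold 6 is (1,7).
Therefore (1,7) = 6.

6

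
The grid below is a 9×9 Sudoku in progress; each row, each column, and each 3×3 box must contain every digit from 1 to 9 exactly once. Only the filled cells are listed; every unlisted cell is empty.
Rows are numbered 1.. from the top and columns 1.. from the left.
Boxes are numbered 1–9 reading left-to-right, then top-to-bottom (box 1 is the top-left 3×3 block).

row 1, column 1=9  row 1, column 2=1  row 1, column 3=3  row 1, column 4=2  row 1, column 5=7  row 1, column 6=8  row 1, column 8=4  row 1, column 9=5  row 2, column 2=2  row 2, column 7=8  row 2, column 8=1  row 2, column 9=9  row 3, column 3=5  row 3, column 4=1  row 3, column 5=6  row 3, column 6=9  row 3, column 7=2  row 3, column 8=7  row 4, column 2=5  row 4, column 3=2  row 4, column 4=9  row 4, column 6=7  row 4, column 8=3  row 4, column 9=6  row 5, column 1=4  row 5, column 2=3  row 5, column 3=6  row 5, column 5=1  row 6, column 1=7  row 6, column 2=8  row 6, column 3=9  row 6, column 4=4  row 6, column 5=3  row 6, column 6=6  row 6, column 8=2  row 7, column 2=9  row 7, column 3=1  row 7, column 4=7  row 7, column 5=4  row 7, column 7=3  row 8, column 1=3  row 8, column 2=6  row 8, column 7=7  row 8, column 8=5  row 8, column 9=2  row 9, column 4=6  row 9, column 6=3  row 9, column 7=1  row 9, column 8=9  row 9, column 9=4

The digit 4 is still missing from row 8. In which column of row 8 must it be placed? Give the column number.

3

Consider where 4 can go in row 8.
row 8, column 4 is out (column 4 already has a 4).
row 8, column 5 is out (column 5 already has a 4).
row 8, column 6 is out (box 8 already has a 4).
So the only cell in row 8 that can hold 4 is row 8, column 3.
That is column 3.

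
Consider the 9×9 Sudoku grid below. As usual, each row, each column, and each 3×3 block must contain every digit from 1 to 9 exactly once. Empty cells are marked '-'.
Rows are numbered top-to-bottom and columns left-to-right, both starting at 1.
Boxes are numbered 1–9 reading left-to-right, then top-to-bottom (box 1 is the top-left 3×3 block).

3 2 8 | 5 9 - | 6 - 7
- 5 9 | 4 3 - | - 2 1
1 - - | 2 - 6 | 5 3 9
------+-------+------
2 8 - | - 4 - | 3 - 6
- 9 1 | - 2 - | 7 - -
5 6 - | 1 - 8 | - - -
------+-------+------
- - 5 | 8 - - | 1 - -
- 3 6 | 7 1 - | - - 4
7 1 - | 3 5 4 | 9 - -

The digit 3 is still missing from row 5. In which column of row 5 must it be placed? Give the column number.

Consider where 3 can go in row 5.
R5C1 is out (column 1 already has a 3).
R5C4 is out (column 4 already has a 3).
R5C8 is out (column 8 already has a 3).
R5C9 is out (box 6 already has a 3).
So the only cell in row 5 that can hold 3 is R5C6.
That is column 6.

6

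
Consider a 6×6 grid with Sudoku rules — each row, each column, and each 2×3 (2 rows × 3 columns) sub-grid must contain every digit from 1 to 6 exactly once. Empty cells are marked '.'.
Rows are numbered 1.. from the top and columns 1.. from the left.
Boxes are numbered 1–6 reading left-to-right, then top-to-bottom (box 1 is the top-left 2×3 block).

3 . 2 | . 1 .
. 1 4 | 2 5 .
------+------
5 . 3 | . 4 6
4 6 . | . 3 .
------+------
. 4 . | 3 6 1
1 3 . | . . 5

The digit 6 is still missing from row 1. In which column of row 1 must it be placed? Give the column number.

4

Consider where 6 can go in row 1.
row 1, column 2 is out (column 2 already has a 6).
row 1, column 6 is out (column 6 already has a 6).
So the only cell in row 1 that can hold 6 is row 1, column 4.
That is column 4.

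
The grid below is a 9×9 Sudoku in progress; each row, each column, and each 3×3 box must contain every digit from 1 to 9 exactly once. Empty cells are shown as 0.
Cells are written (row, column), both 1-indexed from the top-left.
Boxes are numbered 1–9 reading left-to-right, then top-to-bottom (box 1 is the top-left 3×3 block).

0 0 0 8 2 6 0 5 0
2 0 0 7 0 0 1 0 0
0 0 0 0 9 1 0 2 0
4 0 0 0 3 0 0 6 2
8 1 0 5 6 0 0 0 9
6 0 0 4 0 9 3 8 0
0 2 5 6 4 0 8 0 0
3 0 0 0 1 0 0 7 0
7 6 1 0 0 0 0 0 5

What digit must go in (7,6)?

7

Cell (7,6) itself could take any of {3, 7} by direct elimination.
Consider where 7 can go in box 8.
(8,4) is out (row 8 already has a 7).
(8,6) is out (row 8 already has a 7).
(9,4) is out (row 9 already has a 7).
(9,5) is out (row 9 already has a 7).
(9,6) is out (row 9 already has a 7).
So the only cell in box 8 that can hold 7 is (7,6).
Therefore (7,6) = 7.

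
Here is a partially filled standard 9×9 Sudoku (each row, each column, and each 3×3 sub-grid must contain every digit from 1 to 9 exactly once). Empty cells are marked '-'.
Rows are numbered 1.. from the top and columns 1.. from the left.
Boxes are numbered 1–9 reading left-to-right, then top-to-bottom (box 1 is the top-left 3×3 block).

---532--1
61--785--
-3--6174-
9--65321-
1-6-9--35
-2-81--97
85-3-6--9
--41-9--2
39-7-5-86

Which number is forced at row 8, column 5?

8

Row 8 already contains {1, 2, 4, 9}.
Column 5 already contains {1, 3, 5, 6, 7, 9}.
Its 3×3 block (box 8) already contains {1, 3, 5, 6, 7, 9}.
The only value from 1–9 not eliminated is 8, so row 8, column 5 = 8.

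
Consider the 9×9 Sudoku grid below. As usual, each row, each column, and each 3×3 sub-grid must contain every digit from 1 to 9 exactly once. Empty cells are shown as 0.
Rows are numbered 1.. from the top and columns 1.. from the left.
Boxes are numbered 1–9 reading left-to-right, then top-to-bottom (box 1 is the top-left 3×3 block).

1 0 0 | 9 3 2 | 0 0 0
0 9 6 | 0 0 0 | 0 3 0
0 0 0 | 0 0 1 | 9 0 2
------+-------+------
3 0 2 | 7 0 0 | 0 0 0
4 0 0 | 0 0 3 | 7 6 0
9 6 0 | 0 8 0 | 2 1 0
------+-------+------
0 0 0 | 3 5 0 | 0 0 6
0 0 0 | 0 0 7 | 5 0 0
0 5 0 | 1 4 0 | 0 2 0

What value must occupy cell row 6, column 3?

7

Cell row 6, column 3 itself could take any of {5, 7} by direct elimination.
Consider where 7 can go in box 4.
row 4, column 2 is out (row 4 already has a 7).
row 5, column 2 is out (row 5 already has a 7).
row 5, column 3 is out (row 5 already has a 7).
So the only cell in box 4 that can hold 7 is row 6, column 3.
Therefore row 6, column 3 = 7.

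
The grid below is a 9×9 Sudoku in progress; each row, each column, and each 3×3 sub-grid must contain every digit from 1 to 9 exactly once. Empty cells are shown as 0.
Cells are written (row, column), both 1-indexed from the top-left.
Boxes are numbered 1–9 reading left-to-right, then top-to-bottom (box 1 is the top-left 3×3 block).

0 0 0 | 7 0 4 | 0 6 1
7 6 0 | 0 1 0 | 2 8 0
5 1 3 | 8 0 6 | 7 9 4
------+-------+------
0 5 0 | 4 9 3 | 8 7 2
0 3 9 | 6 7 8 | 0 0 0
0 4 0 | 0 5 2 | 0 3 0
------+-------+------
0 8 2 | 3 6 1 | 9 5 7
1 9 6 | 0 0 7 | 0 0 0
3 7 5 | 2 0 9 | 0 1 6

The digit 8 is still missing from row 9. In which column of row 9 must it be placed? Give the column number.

5

Consider where 8 can go in row 9.
(9,7) is out (column 7 already has a 8).
So the only cell in row 9 that can hold 8 is (9,5).
That is column 5.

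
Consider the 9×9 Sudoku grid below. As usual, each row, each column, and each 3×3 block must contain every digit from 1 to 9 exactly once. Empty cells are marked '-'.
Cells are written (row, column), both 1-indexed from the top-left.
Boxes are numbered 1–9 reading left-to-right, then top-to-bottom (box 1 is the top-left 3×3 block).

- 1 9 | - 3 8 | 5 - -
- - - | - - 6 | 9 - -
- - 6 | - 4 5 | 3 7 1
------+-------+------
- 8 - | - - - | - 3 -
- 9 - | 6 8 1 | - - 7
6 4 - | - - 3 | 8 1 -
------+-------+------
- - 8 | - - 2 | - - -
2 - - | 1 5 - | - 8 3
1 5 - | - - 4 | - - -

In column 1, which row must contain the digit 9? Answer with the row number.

Consider where 9 can go in column 1.
(1,1) is out (row 1 already has a 9).
(2,1) is out (row 2 already has a 9).
(3,1) is out (box 1 already has a 9).
(4,1) is out (box 4 already has a 9).
(5,1) is out (row 5 already has a 9).
So the only cell in column 1 that can hold 9 is (7,1).
That is row 7.

7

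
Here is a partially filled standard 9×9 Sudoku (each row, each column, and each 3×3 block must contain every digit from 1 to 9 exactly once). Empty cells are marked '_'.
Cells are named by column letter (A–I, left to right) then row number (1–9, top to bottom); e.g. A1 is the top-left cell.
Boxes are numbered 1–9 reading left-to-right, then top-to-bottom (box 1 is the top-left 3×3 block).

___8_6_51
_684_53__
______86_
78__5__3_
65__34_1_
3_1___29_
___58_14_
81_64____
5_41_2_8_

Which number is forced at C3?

Cell C3 itself could take any of {2, 3, 5, 7, 9} by direct elimination.
Consider where 5 can go in row 3.
A3 is out (column A already has a 5). B3 is out (column B already has a 5). D3 is out (column D already has a 5). E3 is out (column E already has a 5). The remaining empty cells in row 3 are similarly blocked.
So the only cell in row 3 that can hold 5 is C3.
Therefore C3 = 5.

5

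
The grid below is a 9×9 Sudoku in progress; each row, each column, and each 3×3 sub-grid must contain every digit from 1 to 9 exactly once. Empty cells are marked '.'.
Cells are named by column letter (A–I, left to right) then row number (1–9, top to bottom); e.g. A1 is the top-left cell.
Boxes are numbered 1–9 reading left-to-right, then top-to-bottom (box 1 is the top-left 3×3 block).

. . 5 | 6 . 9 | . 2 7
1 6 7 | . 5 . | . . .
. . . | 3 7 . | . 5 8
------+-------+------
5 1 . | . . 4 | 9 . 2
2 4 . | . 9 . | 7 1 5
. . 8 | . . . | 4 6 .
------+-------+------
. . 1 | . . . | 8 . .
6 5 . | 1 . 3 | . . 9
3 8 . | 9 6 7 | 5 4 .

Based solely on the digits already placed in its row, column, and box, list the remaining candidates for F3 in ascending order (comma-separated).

1,2

Row 3 already contains {3, 5, 7, 8}.
Column F already contains {3, 4, 7, 9}.
Its 3×3 block (box 2) already contains {3, 5, 6, 7, 9}.
Removing those from 1–9 leaves {1, 2} as the candidates for F3.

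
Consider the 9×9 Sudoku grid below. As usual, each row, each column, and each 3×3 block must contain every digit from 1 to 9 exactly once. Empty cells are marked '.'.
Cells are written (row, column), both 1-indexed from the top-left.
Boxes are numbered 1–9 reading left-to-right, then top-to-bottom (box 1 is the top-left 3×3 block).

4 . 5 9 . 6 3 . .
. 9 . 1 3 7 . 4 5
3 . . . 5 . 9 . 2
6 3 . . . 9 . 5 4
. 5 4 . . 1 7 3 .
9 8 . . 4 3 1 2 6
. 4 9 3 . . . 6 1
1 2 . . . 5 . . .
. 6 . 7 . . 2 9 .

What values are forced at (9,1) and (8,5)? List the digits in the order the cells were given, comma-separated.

5,9

For (9,1):
  Consider where 5 can go in row 9.
  (9,3) is out (column 3 already has a 5).
  (9,5) is out (column 5 already has a 5).
  (9,6) is out (column 6 already has a 5).
  (9,9) is out (column 9 already has a 5).
  So the only cell in row 9 that can hold 5 is (9,1).
  So (9,1) = 5.
For (8,5):
  Consider where 9 can go in row 8.
  (8,3) is out (column 3 already has a 9).
  (8,4) is out (column 4 already has a 9).
  (8,7) is out (column 7 already has a 9).
  (8,8) is out (column 8 already has a 9).
  (8,9) is out (box 9 already has a 9).
  So the only cell in row 8 that can hold 9 is (8,5).
  So (8,5) = 9.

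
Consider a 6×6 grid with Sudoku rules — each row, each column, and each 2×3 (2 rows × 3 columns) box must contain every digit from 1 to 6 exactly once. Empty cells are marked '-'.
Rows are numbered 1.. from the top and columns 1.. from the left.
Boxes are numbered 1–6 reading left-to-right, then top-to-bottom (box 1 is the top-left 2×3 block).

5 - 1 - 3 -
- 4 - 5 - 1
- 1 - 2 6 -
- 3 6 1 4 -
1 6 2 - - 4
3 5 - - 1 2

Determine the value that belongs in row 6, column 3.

Row 6 already contains {1, 2, 3, 5}.
Column 3 already contains {1, 2, 6}.
Its 2×3 block (box 5) already contains {1, 2, 3, 5, 6}.
The only value from 1–6 not eliminated is 4, so row 6, column 3 = 4.

4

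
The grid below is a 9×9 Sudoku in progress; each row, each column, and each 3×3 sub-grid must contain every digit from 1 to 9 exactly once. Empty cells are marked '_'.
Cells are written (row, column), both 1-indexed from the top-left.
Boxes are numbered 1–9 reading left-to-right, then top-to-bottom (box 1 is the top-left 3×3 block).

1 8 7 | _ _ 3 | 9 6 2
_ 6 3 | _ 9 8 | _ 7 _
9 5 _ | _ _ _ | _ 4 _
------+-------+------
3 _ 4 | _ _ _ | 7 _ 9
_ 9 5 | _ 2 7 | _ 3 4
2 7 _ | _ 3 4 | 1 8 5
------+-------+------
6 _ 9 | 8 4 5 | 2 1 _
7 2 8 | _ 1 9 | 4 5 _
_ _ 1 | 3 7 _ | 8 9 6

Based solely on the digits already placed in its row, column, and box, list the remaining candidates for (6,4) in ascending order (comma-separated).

Row 6 already contains {1, 2, 3, 4, 5, 7, 8}.
Column 4 already contains {3, 8}.
Its 3×3 block (box 5) already contains {2, 3, 4, 7}.
Removing those from 1–9 leaves {6, 9} as the candidates for (6,4).

6,9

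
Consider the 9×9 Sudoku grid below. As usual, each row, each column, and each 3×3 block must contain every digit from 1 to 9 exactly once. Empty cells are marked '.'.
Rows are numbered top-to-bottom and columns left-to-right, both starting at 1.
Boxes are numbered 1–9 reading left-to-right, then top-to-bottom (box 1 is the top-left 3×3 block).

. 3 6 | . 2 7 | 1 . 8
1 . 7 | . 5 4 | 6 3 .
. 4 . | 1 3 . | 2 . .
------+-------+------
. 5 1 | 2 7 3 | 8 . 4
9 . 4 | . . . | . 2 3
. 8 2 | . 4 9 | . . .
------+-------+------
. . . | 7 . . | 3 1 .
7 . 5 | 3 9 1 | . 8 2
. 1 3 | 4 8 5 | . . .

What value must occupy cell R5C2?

Cell R5C2 itself could take any of {6, 7} by direct elimination.
Consider where 7 can go in box 4.
R4C1 is out (row 4 already has a 7).
R6C1 is out (column 1 already has a 7).
So the only cell in box 4 that can hold 7 is R5C2.
Therefore R5C2 = 7.

7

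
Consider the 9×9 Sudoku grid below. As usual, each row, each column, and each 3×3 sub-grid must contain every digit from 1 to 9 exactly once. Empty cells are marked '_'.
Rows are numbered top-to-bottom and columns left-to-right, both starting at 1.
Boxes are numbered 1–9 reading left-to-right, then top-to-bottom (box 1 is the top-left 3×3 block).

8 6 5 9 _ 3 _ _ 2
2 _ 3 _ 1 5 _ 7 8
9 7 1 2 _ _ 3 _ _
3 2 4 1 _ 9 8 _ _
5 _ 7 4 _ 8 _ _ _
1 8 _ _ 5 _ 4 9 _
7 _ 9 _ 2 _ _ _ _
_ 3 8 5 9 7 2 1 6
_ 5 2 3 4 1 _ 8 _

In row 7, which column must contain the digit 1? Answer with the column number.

2

Consider where 1 can go in row 7.
R7C4 is out (column 4 already has a 1).
R7C6 is out (column 6 already has a 1).
R7C7 is out (box 9 already has a 1).
R7C8 is out (column 8 already has a 1).
R7C9 is out (box 9 already has a 1).
So the only cell in row 7 that can hold 1 is R7C2.
That is column 2.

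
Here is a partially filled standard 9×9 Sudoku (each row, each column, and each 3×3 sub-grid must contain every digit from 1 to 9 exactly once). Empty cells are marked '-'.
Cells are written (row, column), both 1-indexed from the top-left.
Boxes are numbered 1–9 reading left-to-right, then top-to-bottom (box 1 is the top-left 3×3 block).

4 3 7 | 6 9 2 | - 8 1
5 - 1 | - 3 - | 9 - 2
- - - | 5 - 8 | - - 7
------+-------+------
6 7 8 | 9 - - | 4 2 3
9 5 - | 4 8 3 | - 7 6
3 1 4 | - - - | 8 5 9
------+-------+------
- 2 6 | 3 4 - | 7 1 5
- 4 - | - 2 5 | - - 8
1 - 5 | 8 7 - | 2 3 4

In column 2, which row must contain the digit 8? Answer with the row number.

2

Consider where 8 can go in column 2.
(3,2) is out (row 3 already has a 8).
(9,2) is out (row 9 already has a 8).
So the only cell in column 2 that can hold 8 is (2,2).
That is row 2.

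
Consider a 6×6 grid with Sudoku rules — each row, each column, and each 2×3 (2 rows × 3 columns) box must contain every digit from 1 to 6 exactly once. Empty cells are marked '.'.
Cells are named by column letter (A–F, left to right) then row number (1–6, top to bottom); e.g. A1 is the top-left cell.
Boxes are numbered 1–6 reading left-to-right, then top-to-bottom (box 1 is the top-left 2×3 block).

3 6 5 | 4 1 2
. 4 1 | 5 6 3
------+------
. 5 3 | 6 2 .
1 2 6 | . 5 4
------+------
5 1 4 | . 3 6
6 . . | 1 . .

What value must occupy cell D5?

Row 5 already contains {1, 3, 4, 5, 6}.
Column D already contains {1, 4, 5, 6}.
Its 2×3 block (box 6) already contains {1, 3, 6}.
The only value from 1–6 not eliminated is 2, so D5 = 2.

2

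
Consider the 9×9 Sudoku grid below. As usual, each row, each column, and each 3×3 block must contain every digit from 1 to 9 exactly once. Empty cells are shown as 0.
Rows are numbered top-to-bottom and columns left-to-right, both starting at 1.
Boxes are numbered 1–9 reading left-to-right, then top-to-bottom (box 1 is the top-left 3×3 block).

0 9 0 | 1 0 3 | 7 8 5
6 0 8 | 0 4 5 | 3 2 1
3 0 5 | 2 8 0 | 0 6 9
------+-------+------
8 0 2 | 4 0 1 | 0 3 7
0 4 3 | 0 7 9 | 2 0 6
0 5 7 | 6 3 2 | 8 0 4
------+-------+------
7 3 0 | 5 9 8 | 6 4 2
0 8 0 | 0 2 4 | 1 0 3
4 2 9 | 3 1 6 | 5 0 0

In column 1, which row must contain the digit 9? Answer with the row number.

6

Consider where 9 can go in column 1.
R1C1 is out (row 1 already has a 9).
R5C1 is out (row 5 already has a 9).
R8C1 is out (box 7 already has a 9).
So the only cell in column 1 that can hold 9 is R6C1.
That is row 6.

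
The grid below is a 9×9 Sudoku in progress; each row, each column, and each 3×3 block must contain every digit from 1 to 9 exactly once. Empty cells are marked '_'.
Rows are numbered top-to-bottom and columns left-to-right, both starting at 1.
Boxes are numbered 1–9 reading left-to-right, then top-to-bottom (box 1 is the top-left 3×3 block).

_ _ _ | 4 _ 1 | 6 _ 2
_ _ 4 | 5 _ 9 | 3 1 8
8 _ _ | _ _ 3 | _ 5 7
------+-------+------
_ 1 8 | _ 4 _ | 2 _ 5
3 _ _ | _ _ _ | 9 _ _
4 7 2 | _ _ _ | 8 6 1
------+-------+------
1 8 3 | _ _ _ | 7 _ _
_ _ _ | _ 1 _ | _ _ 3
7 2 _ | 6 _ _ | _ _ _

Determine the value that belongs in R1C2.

3

Cell R1C2 itself could take any of {3, 5, 9} by direct elimination.
Consider where 3 can go in row 1.
R1C1 is out (column 1 already has a 3).
R1C3 is out (column 3 already has a 3).
R1C5 is out (box 2 already has a 3).
R1C8 is out (box 3 already has a 3).
So the only cell in row 1 that can hold 3 is R1C2.
Therefore R1C2 = 3.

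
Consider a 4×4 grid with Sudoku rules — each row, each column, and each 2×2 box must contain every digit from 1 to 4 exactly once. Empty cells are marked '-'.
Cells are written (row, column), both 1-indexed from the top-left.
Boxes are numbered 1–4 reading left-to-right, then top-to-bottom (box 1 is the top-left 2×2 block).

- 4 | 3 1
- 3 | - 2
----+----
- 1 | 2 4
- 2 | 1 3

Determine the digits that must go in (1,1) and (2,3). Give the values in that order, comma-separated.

For (1,1):
  Row 1 already contains {1, 3, 4}.
  Column 1 already contains {}.
  Its 2×2 block (box 1) already contains {3, 4}.
  The only value from 1–4 not eliminated is 2, so (1,1) = 2.
For (2,3):
  Row 2 already contains {2, 3}.
  Column 3 already contains {1, 2, 3}.
  Its 2×2 block (box 2) already contains {1, 2, 3}.
  The only value from 1–4 not eliminated is 4, so (2,3) = 4.

2,4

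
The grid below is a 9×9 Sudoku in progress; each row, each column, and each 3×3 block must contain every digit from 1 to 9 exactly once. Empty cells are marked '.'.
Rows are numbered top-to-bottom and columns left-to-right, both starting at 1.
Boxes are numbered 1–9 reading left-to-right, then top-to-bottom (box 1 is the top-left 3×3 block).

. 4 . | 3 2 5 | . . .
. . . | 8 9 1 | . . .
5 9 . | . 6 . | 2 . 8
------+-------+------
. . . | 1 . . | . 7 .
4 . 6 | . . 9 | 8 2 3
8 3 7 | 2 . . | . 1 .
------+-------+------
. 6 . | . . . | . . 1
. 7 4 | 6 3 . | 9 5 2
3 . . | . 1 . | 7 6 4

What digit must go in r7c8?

Cell r7c8 itself could take any of {3, 8} by direct elimination.
Consider where 8 can go in box 9.
r7c7 is out (column 7 already has a 8).
So the only cell in box 9 that can hold 8 is r7c8.
Therefore r7c8 = 8.

8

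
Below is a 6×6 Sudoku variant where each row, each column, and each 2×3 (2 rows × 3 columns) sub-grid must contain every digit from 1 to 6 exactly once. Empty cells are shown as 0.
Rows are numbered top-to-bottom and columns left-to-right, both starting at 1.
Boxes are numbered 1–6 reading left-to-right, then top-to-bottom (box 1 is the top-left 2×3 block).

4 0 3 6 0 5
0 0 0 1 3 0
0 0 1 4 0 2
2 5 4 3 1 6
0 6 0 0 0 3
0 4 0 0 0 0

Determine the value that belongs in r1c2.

Cell r1c2 itself could take any of {1, 2} by direct elimination.
Consider where 1 can go in box 1.
r2c1 is out (row 2 already has a 1).
r2c2 is out (row 2 already has a 1).
r2c3 is out (row 2 already has a 1).
So the only cell in box 1 that can hold 1 is r1c2.
Therefore r1c2 = 1.

1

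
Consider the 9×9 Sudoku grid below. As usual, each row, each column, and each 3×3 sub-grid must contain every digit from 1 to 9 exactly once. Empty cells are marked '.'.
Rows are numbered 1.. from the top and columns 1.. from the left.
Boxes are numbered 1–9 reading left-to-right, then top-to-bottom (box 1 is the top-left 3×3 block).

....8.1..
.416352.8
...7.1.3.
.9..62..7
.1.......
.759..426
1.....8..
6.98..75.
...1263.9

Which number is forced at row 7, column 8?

Cell row 7, column 8 itself could take any of {4, 6} by direct elimination.
Consider where 6 can go in row 7.
row 7, column 2 is out (box 7 already has a 6). row 7, column 3 is out (box 7 already has a 6). row 7, column 4 is out (column 4 already has a 6). row 7, column 5 is out (column 5 already has a 6). The remaining empty cells in row 7 are similarly blocked.
So the only cell in row 7 that can hold 6 is row 7, column 8.
Therefore row 7, column 8 = 6.

6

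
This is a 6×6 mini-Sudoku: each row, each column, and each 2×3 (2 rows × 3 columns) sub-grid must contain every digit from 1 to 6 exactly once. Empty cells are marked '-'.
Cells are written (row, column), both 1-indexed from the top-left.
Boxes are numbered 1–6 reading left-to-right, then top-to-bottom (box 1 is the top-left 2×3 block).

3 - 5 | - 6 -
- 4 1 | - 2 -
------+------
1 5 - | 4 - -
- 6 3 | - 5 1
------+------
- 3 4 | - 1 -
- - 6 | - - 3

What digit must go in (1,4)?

1

Row 1 already contains {3, 5, 6}.
Column 4 already contains {4}.
Its 2×3 block (box 2) already contains {2, 6}.
The only value from 1–6 not eliminated is 1, so (1,4) = 1.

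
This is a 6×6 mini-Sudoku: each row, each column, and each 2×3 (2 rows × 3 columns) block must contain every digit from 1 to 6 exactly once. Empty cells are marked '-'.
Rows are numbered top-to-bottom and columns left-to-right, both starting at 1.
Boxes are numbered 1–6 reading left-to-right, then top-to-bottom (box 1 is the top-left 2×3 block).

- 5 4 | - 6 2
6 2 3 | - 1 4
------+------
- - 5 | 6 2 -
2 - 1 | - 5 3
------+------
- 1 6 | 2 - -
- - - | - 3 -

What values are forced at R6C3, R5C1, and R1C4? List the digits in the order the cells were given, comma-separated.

For R6C3:
  Row 6 already contains {3}.
  Column 3 already contains {1, 3, 4, 5, 6}.
  Its 2×3 block (box 5) already contains {1, 6}.
  The only value from 1–6 not eliminated is 2, so R6C3 = 2.
For R5C1:
  Consider where 3 can go in box 5.
  R6C1 is out (row 6 already has a 3).
  R6C2 is out (row 6 already has a 3).
  R6C3 is out (row 6 already has a 3).
  So the only cell in box 5 that can hold 3 is R5C1.
  So R5C1 = 3.
For R1C4:
  Row 1 already contains {2, 4, 5, 6}.
  Column 4 already contains {2, 6}.
  Its 2×3 block (box 2) already contains {1, 2, 4, 6}.
  The only value from 1–6 not eliminated is 3, so R1C4 = 3.

2,3,3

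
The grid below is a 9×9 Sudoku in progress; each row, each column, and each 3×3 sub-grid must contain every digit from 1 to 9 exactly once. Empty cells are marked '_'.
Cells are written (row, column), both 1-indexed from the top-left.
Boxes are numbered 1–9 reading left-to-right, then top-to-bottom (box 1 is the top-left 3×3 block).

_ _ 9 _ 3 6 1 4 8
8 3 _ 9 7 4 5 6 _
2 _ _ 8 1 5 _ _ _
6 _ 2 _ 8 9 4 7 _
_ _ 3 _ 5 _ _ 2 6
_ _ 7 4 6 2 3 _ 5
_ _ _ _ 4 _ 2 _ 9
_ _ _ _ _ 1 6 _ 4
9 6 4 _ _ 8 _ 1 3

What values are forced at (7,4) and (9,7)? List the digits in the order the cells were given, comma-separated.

For (7,4):
  Consider where 6 can go in row 7.
  (7,1) is out (column 1 already has a 6).
  (7,2) is out (column 2 already has a 6).
  (7,3) is out (box 7 already has a 6).
  (7,6) is out (column 6 already has a 6).
  (7,8) is out (column 8 already has a 6).
  So the only cell in row 7 that can hold 6 is (7,4).
  So (7,4) = 6.
For (9,7):
  Row 9 already contains {1, 3, 4, 6, 8, 9}.
  Column 7 already contains {1, 2, 3, 4, 5, 6}.
  Its 3×3 block (box 9) already contains {1, 2, 3, 4, 6, 9}.
  The only value from 1–9 not eliminated is 7, so (9,7) = 7.

6,7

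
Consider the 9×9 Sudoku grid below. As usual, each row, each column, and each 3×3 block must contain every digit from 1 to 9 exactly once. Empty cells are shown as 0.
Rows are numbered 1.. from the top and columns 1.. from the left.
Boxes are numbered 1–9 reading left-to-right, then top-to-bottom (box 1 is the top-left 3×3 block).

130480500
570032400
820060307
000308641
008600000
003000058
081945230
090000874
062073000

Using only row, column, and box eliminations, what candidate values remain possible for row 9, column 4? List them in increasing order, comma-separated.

Row 9 already contains {2, 3, 6, 7}.
Column 4 already contains {3, 4, 6, 9}.
Its 3×3 block (box 8) already contains {3, 4, 5, 7, 9}.
Removing those from 1–9 leaves {1, 8} as the candidates for row 9, column 4.

1,8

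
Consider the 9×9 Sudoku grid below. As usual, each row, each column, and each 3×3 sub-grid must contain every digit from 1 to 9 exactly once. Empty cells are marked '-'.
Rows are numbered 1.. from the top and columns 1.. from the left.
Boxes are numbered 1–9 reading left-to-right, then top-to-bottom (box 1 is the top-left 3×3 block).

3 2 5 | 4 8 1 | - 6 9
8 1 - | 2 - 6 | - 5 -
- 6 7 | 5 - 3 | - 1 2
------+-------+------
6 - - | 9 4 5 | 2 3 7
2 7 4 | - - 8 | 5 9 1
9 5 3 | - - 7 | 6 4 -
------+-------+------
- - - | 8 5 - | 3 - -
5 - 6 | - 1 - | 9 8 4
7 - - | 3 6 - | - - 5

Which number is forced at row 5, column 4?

6

Row 5 already contains {1, 2, 4, 5, 7, 8, 9}.
Column 4 already contains {2, 3, 4, 5, 8, 9}.
Its 3×3 block (box 5) already contains {4, 5, 7, 8, 9}.
The only value from 1–9 not eliminated is 6, so row 5, column 4 = 6.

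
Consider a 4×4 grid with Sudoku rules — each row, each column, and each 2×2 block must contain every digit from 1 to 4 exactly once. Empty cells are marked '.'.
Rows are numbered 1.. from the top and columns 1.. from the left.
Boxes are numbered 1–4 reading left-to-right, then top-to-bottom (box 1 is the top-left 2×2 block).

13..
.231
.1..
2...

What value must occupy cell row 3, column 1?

Cell row 3, column 1 itself could take any of {3, 4} by direct elimination.
Consider where 3 can go in column 1.
row 2, column 1 is out (row 2 already has a 3).
So the only cell in column 1 that can hold 3 is row 3, column 1.
Therefore row 3, column 1 = 3.

3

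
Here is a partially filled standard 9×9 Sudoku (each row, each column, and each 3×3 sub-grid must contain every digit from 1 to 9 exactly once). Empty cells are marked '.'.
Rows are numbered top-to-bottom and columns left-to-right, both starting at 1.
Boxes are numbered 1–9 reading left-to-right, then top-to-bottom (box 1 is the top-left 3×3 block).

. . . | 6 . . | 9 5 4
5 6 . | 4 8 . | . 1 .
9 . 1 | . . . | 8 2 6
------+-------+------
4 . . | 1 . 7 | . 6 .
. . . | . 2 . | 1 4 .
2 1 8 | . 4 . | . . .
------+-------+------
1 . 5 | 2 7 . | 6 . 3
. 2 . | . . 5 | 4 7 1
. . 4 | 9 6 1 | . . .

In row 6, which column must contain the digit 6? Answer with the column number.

Consider where 6 can go in row 6.
R6C4 is out (column 4 already has a 6).
R6C7 is out (column 7 already has a 6).
R6C8 is out (column 8 already has a 6).
R6C9 is out (column 9 already has a 6).
So the only cell in row 6 that can hold 6 is R6C6.
That is column 6.

6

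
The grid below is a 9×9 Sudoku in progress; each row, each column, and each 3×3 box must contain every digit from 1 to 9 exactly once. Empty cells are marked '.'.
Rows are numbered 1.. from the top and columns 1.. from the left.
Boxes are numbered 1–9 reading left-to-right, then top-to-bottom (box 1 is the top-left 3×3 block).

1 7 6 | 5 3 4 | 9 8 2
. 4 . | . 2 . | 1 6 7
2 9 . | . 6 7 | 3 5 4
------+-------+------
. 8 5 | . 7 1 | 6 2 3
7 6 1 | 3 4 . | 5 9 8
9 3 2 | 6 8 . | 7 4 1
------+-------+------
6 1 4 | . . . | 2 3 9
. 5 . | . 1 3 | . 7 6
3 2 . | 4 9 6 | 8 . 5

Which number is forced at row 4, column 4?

9

Row 4 already contains {1, 2, 3, 5, 6, 7, 8}.
Column 4 already contains {3, 4, 5, 6}.
Its 3×3 block (box 5) already contains {1, 3, 4, 6, 7, 8}.
The only value from 1–9 not eliminated is 9, so row 4, column 4 = 9.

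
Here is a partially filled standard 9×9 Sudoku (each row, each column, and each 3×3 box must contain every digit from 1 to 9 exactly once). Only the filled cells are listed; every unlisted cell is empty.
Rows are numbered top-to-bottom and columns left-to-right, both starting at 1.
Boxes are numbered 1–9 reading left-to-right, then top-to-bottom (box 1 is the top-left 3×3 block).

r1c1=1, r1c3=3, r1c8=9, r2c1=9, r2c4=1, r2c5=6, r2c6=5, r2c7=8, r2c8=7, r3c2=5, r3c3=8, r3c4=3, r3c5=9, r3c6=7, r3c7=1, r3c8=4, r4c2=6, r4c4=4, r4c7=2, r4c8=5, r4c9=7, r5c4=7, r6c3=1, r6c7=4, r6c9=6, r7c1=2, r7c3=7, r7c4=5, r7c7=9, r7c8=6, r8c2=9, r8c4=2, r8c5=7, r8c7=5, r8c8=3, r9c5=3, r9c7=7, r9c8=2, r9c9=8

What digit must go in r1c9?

5

Cell r1c9 itself could take any of {2, 5} by direct elimination.
Consider where 5 can go in column 9.
r2c9 is out (row 2 already has a 5).
r3c9 is out (row 3 already has a 5).
r5c9 is out (box 6 already has a 5).
r7c9 is out (row 7 already has a 5).
r8c9 is out (row 8 already has a 5).
So the only cell in column 9 that can hold 5 is r1c9.
Therefore r1c9 = 5.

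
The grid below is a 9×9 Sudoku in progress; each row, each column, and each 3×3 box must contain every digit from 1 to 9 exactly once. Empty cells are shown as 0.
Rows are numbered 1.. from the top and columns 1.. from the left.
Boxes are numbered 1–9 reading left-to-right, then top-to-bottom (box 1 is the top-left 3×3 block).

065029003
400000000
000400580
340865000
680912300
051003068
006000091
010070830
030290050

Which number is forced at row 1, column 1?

Cell row 1, column 1 itself could take any of {1, 7, 8} by direct elimination.
Consider where 8 can go in row 1.
row 1, column 4 is out (column 4 already has a 8).
row 1, column 7 is out (column 7 already has a 8).
row 1, column 8 is out (column 8 already has a 8).
So the only cell in row 1 that can hold 8 is row 1, column 1.
Therefore row 1, column 1 = 8.

8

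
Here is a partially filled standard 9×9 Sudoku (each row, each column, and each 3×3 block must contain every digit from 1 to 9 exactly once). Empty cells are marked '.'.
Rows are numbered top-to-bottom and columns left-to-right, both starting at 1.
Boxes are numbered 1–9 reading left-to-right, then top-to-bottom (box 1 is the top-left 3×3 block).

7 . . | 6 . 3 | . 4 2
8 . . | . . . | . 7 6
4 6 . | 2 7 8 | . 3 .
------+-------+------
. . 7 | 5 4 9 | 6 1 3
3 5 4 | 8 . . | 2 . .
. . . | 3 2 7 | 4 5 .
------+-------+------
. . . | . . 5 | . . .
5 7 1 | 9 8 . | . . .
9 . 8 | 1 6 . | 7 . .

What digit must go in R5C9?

7

Cell R5C9 itself could take any of {7, 9} by direct elimination.
Consider where 7 can go in box 6.
R5C8 is out (column 8 already has a 7).
R6C9 is out (row 6 already has a 7).
So the only cell in box 6 that can hold 7 is R5C9.
Therefore R5C9 = 7.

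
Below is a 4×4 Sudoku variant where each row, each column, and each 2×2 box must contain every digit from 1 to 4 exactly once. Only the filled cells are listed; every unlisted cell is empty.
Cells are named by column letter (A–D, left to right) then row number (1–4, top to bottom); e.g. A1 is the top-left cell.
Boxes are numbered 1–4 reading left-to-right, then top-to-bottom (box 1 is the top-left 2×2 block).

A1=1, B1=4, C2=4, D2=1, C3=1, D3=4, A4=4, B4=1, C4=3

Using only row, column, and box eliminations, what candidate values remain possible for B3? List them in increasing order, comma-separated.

2,3

Row 3 already contains {1, 4}.
Column B already contains {1, 4}.
Its 2×2 block (box 3) already contains {1, 4}.
Removing those from 1–4 leaves {2, 3} as the candidates for B3.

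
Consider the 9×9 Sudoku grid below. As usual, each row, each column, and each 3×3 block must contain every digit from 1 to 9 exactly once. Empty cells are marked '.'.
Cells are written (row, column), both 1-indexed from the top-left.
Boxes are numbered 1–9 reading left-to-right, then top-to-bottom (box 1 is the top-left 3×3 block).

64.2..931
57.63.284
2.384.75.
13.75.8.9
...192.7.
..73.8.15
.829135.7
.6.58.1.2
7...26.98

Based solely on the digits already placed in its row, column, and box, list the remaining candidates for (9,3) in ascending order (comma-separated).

Row 9 already contains {2, 6, 7, 8, 9}.
Column 3 already contains {2, 3, 7}.
Its 3×3 block (box 7) already contains {2, 6, 7, 8}.
Removing those from 1–9 leaves {1, 4, 5} as the candidates for (9,3).

1,4,5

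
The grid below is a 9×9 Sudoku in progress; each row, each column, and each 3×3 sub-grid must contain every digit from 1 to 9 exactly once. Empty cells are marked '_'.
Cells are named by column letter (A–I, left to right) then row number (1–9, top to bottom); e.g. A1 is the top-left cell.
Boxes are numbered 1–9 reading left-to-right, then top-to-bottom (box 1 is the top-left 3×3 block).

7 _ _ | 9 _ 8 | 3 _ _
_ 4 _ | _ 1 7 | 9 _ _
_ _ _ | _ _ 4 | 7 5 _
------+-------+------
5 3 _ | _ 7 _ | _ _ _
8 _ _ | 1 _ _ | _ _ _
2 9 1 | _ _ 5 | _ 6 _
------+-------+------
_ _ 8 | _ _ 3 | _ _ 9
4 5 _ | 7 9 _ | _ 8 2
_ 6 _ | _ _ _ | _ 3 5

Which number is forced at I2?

Cell I2 itself could take any of {6, 8} by direct elimination.
Consider where 8 can go in row 2.
A2 is out (column A already has a 8).
C2 is out (column C already has a 8).
D2 is out (box 2 already has a 8).
H2 is out (column H already has a 8).
So the only cell in row 2 that can hold 8 is I2.
Therefore I2 = 8.

8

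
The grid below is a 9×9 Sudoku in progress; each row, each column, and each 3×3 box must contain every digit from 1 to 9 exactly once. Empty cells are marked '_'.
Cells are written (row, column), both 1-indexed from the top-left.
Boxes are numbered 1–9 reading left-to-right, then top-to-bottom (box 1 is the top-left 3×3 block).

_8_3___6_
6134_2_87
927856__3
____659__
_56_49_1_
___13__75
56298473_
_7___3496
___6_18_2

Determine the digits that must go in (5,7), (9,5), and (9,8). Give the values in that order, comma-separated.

For (5,7):
  Consider where 3 can go in column 7.
  (1,7) is out (row 1 already has a 3).
  (2,7) is out (row 2 already has a 3).
  (3,7) is out (row 3 already has a 3).
  (6,7) is out (row 6 already has a 3).
  So the only cell in column 7 that can hold 3 is (5,7).
  So (5,7) = 3.
For (9,5):
  Row 9 already contains {1, 2, 6, 8}.
  Column 5 already contains {3, 4, 5, 6, 8}.
  Its 3×3 block (box 8) already contains {1, 3, 4, 6, 8, 9}.
  The only value from 1–9 not eliminated is 7, so (9,5) = 7.
For (9,8):
  Row 9 already contains {1, 2, 6, 8}.
  Column 8 already contains {1, 3, 6, 7, 8, 9}.
  Its 3×3 block (box 9) already contains {2, 3, 4, 6, 7, 8, 9}.
  The only value from 1–9 not eliminated is 5, so (9,8) = 5.

3,7,5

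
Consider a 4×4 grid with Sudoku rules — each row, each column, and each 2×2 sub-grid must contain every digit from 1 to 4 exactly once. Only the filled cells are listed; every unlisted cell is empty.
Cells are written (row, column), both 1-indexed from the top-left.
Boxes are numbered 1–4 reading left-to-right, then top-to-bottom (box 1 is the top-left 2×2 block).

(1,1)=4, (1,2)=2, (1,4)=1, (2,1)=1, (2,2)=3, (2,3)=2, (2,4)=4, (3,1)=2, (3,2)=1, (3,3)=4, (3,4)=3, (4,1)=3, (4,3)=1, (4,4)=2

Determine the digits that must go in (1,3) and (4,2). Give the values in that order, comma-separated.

For (1,3):
  Row 1 already contains {1, 2, 4}.
  Column 3 already contains {1, 2, 4}.
  Its 2×2 block (box 2) already contains {1, 2, 4}.
  The only value from 1–4 not eliminated is 3, so (1,3) = 3.
For (4,2):
  Row 4 already contains {1, 2, 3}.
  Column 2 already contains {1, 2, 3}.
  Its 2×2 block (box 3) already contains {1, 2, 3}.
  The only value from 1–4 not eliminated is 4, so (4,2) = 4.

3,4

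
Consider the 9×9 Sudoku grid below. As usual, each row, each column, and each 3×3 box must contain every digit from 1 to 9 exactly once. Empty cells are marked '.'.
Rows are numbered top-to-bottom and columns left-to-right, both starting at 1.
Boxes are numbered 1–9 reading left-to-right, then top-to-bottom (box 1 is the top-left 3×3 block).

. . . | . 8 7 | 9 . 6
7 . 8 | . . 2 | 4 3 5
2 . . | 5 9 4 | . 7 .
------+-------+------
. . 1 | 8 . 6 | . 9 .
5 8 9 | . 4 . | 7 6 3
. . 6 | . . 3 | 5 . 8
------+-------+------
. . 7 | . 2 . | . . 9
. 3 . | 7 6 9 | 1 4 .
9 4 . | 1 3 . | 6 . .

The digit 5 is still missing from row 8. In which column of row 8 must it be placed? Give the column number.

3

Consider where 5 can go in row 8.
r8c1 is out (column 1 already has a 5).
r8c9 is out (column 9 already has a 5).
So the only cell in row 8 that can hold 5 is r8c3.
That is column 3.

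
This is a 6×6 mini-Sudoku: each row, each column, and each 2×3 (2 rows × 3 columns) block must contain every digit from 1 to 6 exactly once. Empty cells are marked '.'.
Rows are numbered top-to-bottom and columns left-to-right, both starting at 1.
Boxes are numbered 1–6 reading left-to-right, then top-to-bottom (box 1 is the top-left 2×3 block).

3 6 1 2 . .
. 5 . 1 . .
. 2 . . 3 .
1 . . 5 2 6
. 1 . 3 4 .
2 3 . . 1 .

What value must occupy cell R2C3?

2

Cell R2C3 itself could take any of {2, 4} by direct elimination.
Consider where 2 can go in row 2.
R2C1 is out (column 1 already has a 2).
R2C5 is out (column 5 already has a 2).
R2C6 is out (box 2 already has a 2).
So the only cell in row 2 that can hold 2 is R2C3.
Therefore R2C3 = 2.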